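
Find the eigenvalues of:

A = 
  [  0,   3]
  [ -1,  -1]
tr(A) = -1, det(A) = 3
Characteristic polynomial: λ² - tr(A)λ + det(A) = λ² + λ + 3
λ² + λ + 3 = 0  ⇒  λ = (-1 ± √((1)² - 4·(3)))/2 = (-1 ± √(-11))/2
  = (-1 + i√11)/2,  (-1 - i√11)/2

λ = (-1 + i√11)/2, (-1 - i√11)/2  (≈ -0.5 + 1.658i, -0.5 - 1.658i)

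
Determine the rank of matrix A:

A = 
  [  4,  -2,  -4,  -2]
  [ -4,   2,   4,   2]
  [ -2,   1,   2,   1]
Row reduce:
R2 → R2 + (1)·R1
R3 → R3 + (1/2)·R1
REF = 
  [  4,  -2,  -4,  -2]
  [  0,   0,   0,   0]
  [  0,   0,   0,   0]
Pivot columns: 1 → 1 pivot.

rank(A) = 1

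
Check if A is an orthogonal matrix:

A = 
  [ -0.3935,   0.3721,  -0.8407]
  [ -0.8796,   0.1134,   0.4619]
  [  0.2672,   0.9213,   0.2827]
Yes

AᵀA = 
  [  0.9999,   0,   0.0001]
  [  0,   1.0001,   0]
  [  0.0001,   0,   1]
≈ I (equal to I up to the 4-dp rounding of the entries)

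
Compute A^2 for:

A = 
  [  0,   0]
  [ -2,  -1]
A² = A·A:
A²[1,1] = (0)(0) + (0)(-2) = 0
A²[1,2] = (0)(0) + (0)(-1) = 0
A²[2,1] = (-2)(0) + (-1)(-2) = 2
A²[2,2] = (-2)(0) + (-1)(-1) = 1
A² = 
  [  0,   0]
  [  2,   1]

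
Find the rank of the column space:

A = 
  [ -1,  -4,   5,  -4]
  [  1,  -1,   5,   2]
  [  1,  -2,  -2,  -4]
Row reduce:
R2 → R2 + (1)·R1
R3 → R3 + (1)·R1
R3 → R3 - (6/5)·R2
REF = 
  [   -1,    -4,     5,    -4]
  [    0,    -5,    10,    -2]
  [    0,     0,    -9, -28/5]
Pivot columns: 1, 2, 3 → 3 pivots.
dim(Col(A)) = number of pivot columns = 3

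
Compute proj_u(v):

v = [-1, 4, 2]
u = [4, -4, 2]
proj_u(v) = [-16/9, 16/9, -8/9]

v·u = (-1)(4) + (4)(-4) + (2)(2) = -16
u·u = (4)² + (-4)² + (2)² = 36
proj_u(v) = (v·u / u·u) × u = (-16/36) × u = (-4/9) × u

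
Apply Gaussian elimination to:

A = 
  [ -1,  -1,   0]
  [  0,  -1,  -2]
Row operations:
No row operations needed (already in echelon form).

Resulting echelon form:
REF = 
  [ -1,  -1,   0]
  [  0,  -1,  -2]

Rank = 2 (number of non-zero pivot rows).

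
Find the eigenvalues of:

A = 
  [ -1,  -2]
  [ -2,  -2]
λ = (-3 + √17)/2, (-3 - √17)/2  (≈ 0.5616, -3.562)

tr(A) = -3, det(A) = -2
Characteristic polynomial: λ² - tr(A)λ + det(A) = λ² + 3λ - 2
λ² + 3λ - 2 = 0  ⇒  λ = (-3 ± √((3)² - 4·(-2)))/2 = (-3 ± √(17))/2
  = (-3 + √17)/2,  (-3 - √17)/2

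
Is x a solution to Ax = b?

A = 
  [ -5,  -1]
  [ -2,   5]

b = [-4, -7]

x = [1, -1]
Yes

Ax = [-4, -7] = b ✓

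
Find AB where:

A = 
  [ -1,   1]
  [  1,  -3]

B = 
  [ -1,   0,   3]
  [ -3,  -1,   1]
A is 2×2 and B is 2×3, so AB is 2×3. Each entry is (row of A)·(column of B):
AB[1,1] = (-1)(-1) + (1)(-3) = -2
AB[1,2] = (-1)(0) + (1)(-1) = -1
AB[1,3] = (-1)(3) + (1)(1) = -2
AB[2,1] = (1)(-1) + (-3)(-3) = 8
AB[2,2] = (1)(0) + (-3)(-1) = 3
AB[2,3] = (1)(3) + (-3)(1) = 0

AB = 
  [ -2,  -1,  -2]
  [  8,   3,   0]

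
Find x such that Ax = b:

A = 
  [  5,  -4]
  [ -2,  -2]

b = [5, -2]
Row reduce the augmented matrix [A|b]:
R2 → R2 + (2/5)·R1
REF = 
  [    5,    -4,     5]
  [    0, -18/5,     0]

Back-substitution:
x₂ = 0 / (-18/5) = 0
x₁ = (5 - (-4)(0)) / 5 = 1

x = [1, 0]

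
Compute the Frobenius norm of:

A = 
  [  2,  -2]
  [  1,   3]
||A||_F = 4.243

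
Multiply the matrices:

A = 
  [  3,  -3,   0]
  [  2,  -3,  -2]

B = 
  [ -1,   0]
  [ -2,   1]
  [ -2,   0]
AB = 
  [  3,  -3]
  [  8,  -3]

A is 2×3 and B is 3×2, so AB is 2×2. Each entry is (row of A)·(column of B):
AB[1,1] = (3)(-1) + (-3)(-2) + (0)(-2) = 3
AB[1,2] = (3)(0) + (-3)(1) + (0)(0) = -3
AB[2,1] = (2)(-1) + (-3)(-2) + (-2)(-2) = 8
AB[2,2] = (2)(0) + (-3)(1) + (-2)(0) = -3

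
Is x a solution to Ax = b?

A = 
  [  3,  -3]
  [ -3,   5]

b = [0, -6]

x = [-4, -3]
No

Ax = [-3, -3] ≠ b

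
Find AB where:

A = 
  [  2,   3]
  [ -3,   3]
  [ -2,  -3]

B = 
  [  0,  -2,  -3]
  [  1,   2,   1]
AB = 
  [  3,   2,  -3]
  [  3,  12,  12]
  [ -3,  -2,   3]

A is 3×2 and B is 2×3, so AB is 3×3. Each entry is (row of A)·(column of B):
AB[1,1] = (2)(0) + (3)(1) = 3
AB[1,2] = (2)(-2) + (3)(2) = 2
AB[1,3] = (2)(-3) + (3)(1) = -3
AB[2,1] = (-3)(0) + (3)(1) = 3
AB[2,2] = (-3)(-2) + (3)(2) = 12
AB[2,3] = (-3)(-3) + (3)(1) = 12
AB[3,1] = (-2)(0) + (-3)(1) = -3
AB[3,2] = (-2)(-2) + (-3)(2) = -2
AB[3,3] = (-2)(-3) + (-3)(1) = 3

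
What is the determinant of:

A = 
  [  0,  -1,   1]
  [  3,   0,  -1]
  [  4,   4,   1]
Cofactor expansion along row 1:
det(A) = (0)·((0)(1) - (-1)(4)) - (-1)·((3)(1) - (-1)(4)) + (1)·((3)(4) - (0)(4))
  = (0)(4) - (-1)(7) + (1)(12)
  = 19

det(A) = 19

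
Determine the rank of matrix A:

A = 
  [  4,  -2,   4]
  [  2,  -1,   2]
rank(A) = 1

Row reduce:
R2 → R2 - (1/2)·R1
REF = 
  [  4,  -2,   4]
  [  0,   0,   0]
Pivot columns: 1 → 1 pivot.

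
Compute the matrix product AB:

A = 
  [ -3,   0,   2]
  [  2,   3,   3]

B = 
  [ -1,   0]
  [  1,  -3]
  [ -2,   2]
A is 2×3 and B is 3×2, so AB is 2×2. Each entry is (row of A)·(column of B):
AB[1,1] = (-3)(-1) + (0)(1) + (2)(-2) = -1
AB[1,2] = (-3)(0) + (0)(-3) + (2)(2) = 4
AB[2,1] = (2)(-1) + (3)(1) + (3)(-2) = -5
AB[2,2] = (2)(0) + (3)(-3) + (3)(2) = -3

AB = 
  [ -1,   4]
  [ -5,  -3]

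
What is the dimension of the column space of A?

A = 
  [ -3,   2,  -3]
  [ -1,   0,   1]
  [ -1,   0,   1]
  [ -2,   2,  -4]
dim(Col(A)) = 2

Row reduce:
R2 → R2 - (1/3)·R1
R3 → R3 - (1/3)·R1
R4 → R4 - (2/3)·R1
R3 → R3 - (1)·R2
R4 → R4 + (1)·R2
REF = 
  [  -3,    2,   -3]
  [   0, -2/3,    2]
  [   0,    0,    0]
  [   0,    0,    0]
Pivot columns: 1, 2 → 2 pivots.
dim(Col(A)) = number of pivot columns = 2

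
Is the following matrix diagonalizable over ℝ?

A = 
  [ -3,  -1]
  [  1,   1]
Yes

tr(A) = -2, det(A) = -2
Characteristic polynomial: λ² - tr(A)λ + det(A) = λ² + 2λ - 2
λ² + 2λ - 2 = 0  ⇒  λ = (-2 ± √((2)² - 4·(-2)))/2 = (-2 ± √(12))/2
  = -1 + √3,  -1 - √3
Eigenvalues: -1 + √3, -1 - √3  (≈ 0.7321, -2.732)
The two irrational eigenvalues are distinct (simple), so each has alg. mult. = geom. mult. = 1.
Sum of geometric multiplicities equals n, so A has n independent eigenvectors.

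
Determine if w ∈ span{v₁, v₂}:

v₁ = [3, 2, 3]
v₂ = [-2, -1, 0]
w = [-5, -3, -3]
Yes

Form the augmented matrix and row-reduce:
[v₁|v₂|w] = 
  [  3,  -2,  -5]
  [  2,  -1,  -3]
  [  3,   0,  -3]
R2 → R2 - (2/3)·R1
R3 → R3 - (1)·R1
R3 → R3 - (6)·R2
REF = 
  [  3,  -2,  -5]
  [  0, 1/3, 1/3]
  [  0,   0,   0]

No row of the form [0 0 | nonzero], so the system is consistent. Back-substitution gives c₁ = -1, c₂ = 1: w = (-1)·v₁ + (1)·v₂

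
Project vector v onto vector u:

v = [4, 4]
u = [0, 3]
v·u = (4)(0) + (4)(3) = 12
u·u = (0)² + (3)² = 9
proj_u(v) = (v·u / u·u) × u = (12/9) × u = (4/3) × u

proj_u(v) = [0, 4]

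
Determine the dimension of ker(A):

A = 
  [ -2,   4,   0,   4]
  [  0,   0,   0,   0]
nullity(A) = 3

Row reduce:
(no row operations needed)
REF = 
  [ -2,   4,   0,   4]
  [  0,   0,   0,   0]
Pivot columns: 1 → 1 pivot.
rank(A) = 1, so nullity(A) = 4 - 1 = 3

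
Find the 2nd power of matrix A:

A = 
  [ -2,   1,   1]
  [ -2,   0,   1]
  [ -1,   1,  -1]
A² = A·A:
A²[1,1] = (-2)(-2) + (1)(-2) + (1)(-1) = 1
A²[1,2] = (-2)(1) + (1)(0) + (1)(1) = -1
A²[1,3] = (-2)(1) + (1)(1) + (1)(-1) = -2
A²[2,1] = (-2)(-2) + (0)(-2) + (1)(-1) = 3
A²[2,2] = (-2)(1) + (0)(0) + (1)(1) = -1
A²[2,3] = (-2)(1) + (0)(1) + (1)(-1) = -3
A²[3,1] = (-1)(-2) + (1)(-2) + (-1)(-1) = 1
A²[3,2] = (-1)(1) + (1)(0) + (-1)(1) = -2
A²[3,3] = (-1)(1) + (1)(1) + (-1)(-1) = 1
A² = 
  [  1,  -1,  -2]
  [  3,  -1,  -3]
  [  1,  -2,   1]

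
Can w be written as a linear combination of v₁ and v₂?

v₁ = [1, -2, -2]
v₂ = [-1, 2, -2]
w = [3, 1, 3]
No

Form the augmented matrix and row-reduce:
[v₁|v₂|w] = 
  [  1,  -1,   3]
  [ -2,   2,   1]
  [ -2,  -2,   3]
R2 → R2 + (2)·R1
R3 → R3 + (2)·R1
Swap R2 ↔ R3
REF = 
  [  1,  -1,   3]
  [  0,  -4,   9]
  [  0,   0,   7]

Row 3 reads [0 0 | 7], i.e. 0 = 7, so the system is inconsistent and w ∉ span{v₁, v₂}.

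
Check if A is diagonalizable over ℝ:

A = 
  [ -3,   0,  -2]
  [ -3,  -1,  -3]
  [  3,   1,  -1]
No

Characteristic polynomial: det(λI - A) = λ³ + 5λ² + 16λ + 12
Testing integer divisors of the constant term: p(-1) = 0, so (λ + 1) is a factor:
p(λ) = (λ + 1)(λ² + 4λ + 12)
λ² + 4λ + 12 = 0  ⇒  λ = (-4 ± √((4)² - 4·(12)))/2 = (-4 ± √(-32))/2
  = -2 + 2i√2,  -2 - 2i√2
Eigenvalues: -1, -2 + 2i√2, -2 - 2i√2  (≈ -1, -2 + 2.828i, -2 - 2.828i)
Has complex eigenvalues (not diagonalizable over ℝ).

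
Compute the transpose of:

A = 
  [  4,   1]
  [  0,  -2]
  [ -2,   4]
Aᵀ = 
  [  4,   0,  -2]
  [  1,  -2,   4]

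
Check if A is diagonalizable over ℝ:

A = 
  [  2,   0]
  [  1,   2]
No

tr(A) = 4, det(A) = 4
Characteristic polynomial: λ² - tr(A)λ + det(A) = λ² - 4λ + 4
λ² - 4λ + 4 = (λ - 2)²
Eigenvalues: 2, 2
λ=2: alg. mult. = 2, geom. mult. = 2 - rank(A - (2)I) = 2 - 1 = 1
Sum of geometric multiplicities = 1 < n = 2, so there aren't enough independent eigenvectors.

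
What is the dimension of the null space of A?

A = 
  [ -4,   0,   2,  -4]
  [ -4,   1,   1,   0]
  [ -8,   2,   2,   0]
nullity(A) = 2

Row reduce:
R2 → R2 - (1)·R1
R3 → R3 - (2)·R1
R3 → R3 - (2)·R2
REF = 
  [ -4,   0,   2,  -4]
  [  0,   1,  -1,   4]
  [  0,   0,   0,   0]
Pivot columns: 1, 2 → 2 pivots.
rank(A) = 2, so nullity(A) = 4 - 2 = 2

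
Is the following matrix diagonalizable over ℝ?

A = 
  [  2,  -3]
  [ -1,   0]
Yes

tr(A) = 2, det(A) = -3
Characteristic polynomial: λ² - tr(A)λ + det(A) = λ² - 2λ - 3
λ² - 2λ - 3 = (λ + 1)(λ - 3)
Eigenvalues: 3, -1
λ=-1: alg. mult. = 1, geom. mult. = 2 - rank(A - (-1)I) = 2 - 1 = 1
λ=3: alg. mult. = 1, geom. mult. = 2 - rank(A - (3)I) = 2 - 1 = 1
Sum of geometric multiplicities equals n, so A has n independent eigenvectors.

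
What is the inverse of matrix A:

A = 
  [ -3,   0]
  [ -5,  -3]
det(A) = (-3)(-3) - (0)(-5) = 9
For a 2×2 matrix, A⁻¹ = (1/det(A)) · [[d, -b], [-c, a]]
    = (1/9) · [[-3, 0], [5, -3]]

A⁻¹ = 
  [-1/3,    0]
  [ 5/9, -1/3]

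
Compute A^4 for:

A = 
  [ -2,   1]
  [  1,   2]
A^4 = 
  [ 25,   0]
  [  0,  25]

A² = A·A:
A²[1,1] = (-2)(-2) + (1)(1) = 5
A²[1,2] = (-2)(1) + (1)(2) = 0
A²[2,1] = (1)(-2) + (2)(1) = 0
A²[2,2] = (1)(1) + (2)(2) = 5
A² = 
  [  5,   0]
  [  0,   5]

A^3 = A^2·A:
A^3[1,1] = (5)(-2) + (0)(1) = -10
A^3[1,2] = (5)(1) + (0)(2) = 5
A^3[2,1] = (0)(-2) + (5)(1) = 5
A^3[2,2] = (0)(1) + (5)(2) = 10
A^3 = 
  [-10,   5]
  [  5,  10]

A^4 = A^3·A:
A^4[1,1] = (-10)(-2) + (5)(1) = 25
A^4[1,2] = (-10)(1) + (5)(2) = 0
A^4[2,1] = (5)(-2) + (10)(1) = 0
A^4[2,2] = (5)(1) + (10)(2) = 25
A^4 = 
  [ 25,   0]
  [  0,  25]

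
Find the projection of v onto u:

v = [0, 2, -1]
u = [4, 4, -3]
v·u = (0)(4) + (2)(4) + (-1)(-3) = 11
u·u = (4)² + (4)² + (-3)² = 41
proj_u(v) = (v·u / u·u) × u = (11/41) × u

proj_u(v) = [44/41, 44/41, -33/41]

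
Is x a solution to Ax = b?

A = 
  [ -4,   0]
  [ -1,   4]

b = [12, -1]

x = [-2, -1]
No

Ax = [8, -2] ≠ b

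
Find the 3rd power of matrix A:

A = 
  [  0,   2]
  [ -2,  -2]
A^3 = 
  [  8,   0]
  [  0,   8]

A² = A·A:
A²[1,1] = (0)(0) + (2)(-2) = -4
A²[1,2] = (0)(2) + (2)(-2) = -4
A²[2,1] = (-2)(0) + (-2)(-2) = 4
A²[2,2] = (-2)(2) + (-2)(-2) = 0
A² = 
  [ -4,  -4]
  [  4,   0]

A^3 = A^2·A:
A^3[1,1] = (-4)(0) + (-4)(-2) = 8
A^3[1,2] = (-4)(2) + (-4)(-2) = 0
A^3[2,1] = (4)(0) + (0)(-2) = 0
A^3[2,2] = (4)(2) + (0)(-2) = 8
A^3 = 
  [  8,   0]
  [  0,   8]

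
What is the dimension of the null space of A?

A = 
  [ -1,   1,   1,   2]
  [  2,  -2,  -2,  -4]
nullity(A) = 3

Row reduce:
R2 → R2 + (2)·R1
REF = 
  [ -1,   1,   1,   2]
  [  0,   0,   0,   0]
Pivot columns: 1 → 1 pivot.
rank(A) = 1, so nullity(A) = 4 - 1 = 3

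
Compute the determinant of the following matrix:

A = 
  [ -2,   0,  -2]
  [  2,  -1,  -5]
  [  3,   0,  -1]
Cofactor expansion along row 1:
det(A) = (-2)·((-1)(-1) - (-5)(0)) - (0)·((2)(-1) - (-5)(3)) + (-2)·((2)(0) - (-1)(3))
  = (-2)(1) - (0)(13) + (-2)(3)
  = -8

det(A) = -8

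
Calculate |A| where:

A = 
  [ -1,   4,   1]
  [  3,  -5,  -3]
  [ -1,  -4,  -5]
42

Cofactor expansion along row 1:
det(A) = (-1)·((-5)(-5) - (-3)(-4)) - (4)·((3)(-5) - (-3)(-1)) + (1)·((3)(-4) - (-5)(-1))
  = (-1)(13) - (4)(-18) + (1)(-17)
  = 42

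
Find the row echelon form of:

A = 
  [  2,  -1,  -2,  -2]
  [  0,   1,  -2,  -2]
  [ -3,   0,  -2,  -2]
Row operations:
R3 → R3 + (3/2)·R1
R3 → R3 + (3/2)·R2

Resulting echelon form:
REF = 
  [  2,  -1,  -2,  -2]
  [  0,   1,  -2,  -2]
  [  0,   0,  -8,  -8]

Rank = 3 (number of non-zero pivot rows).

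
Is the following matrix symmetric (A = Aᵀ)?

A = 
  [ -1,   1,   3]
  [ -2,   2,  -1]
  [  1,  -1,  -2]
No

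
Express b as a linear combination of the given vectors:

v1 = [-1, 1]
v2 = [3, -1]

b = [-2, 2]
c1 = 2, c2 = 0

b = 2·v1 + 0·v2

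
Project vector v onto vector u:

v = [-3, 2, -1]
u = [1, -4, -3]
v·u = (-3)(1) + (2)(-4) + (-1)(-3) = -8
u·u = (1)² + (-4)² + (-3)² = 26
proj_u(v) = (v·u / u·u) × u = (-8/26) × u = (-4/13) × u

proj_u(v) = [-4/13, 16/13, 12/13]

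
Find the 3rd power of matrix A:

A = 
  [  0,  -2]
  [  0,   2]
A^3 = 
  [  0,  -8]
  [  0,   8]

A² = A·A:
A²[1,1] = (0)(0) + (-2)(0) = 0
A²[1,2] = (0)(-2) + (-2)(2) = -4
A²[2,1] = (0)(0) + (2)(0) = 0
A²[2,2] = (0)(-2) + (2)(2) = 4
A² = 
  [  0,  -4]
  [  0,   4]

A^3 = A^2·A:
A^3[1,1] = (0)(0) + (-4)(0) = 0
A^3[1,2] = (0)(-2) + (-4)(2) = -8
A^3[2,1] = (0)(0) + (4)(0) = 0
A^3[2,2] = (0)(-2) + (4)(2) = 8
A^3 = 
  [  0,  -8]
  [  0,   8]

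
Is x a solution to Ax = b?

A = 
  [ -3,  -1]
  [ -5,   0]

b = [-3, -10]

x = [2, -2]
No

Ax = [-4, -10] ≠ b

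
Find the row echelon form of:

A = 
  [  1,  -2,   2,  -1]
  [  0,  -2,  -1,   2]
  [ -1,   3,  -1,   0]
Row operations:
R3 → R3 + (1)·R1
R3 → R3 + (1/2)·R2

Resulting echelon form:
REF = 
  [  1,  -2,   2,  -1]
  [  0,  -2,  -1,   2]
  [  0,   0, 1/2,   0]

Rank = 3 (number of non-zero pivot rows).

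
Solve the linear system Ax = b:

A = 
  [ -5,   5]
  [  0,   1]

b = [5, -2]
Row reduce the augmented matrix [A|b]:
(already in echelon form)
REF = 
  [ -5,   5,   5]
  [  0,   1,  -2]

Back-substitution:
x₂ = (-2) / 1 = -2
x₁ = (5 - (5)(-2)) / (-5) = -3

x = [-3, -2]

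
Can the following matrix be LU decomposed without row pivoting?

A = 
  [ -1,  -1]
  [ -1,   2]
Yes.
A[1,1] = -1 ≠ 0, so Gaussian elimination proceeds without a row swap: multiplier ℓ₂₁ = (-1)/(-1) = 1, and U[2,2] = 2 - (1)(-1) = 3.
L = 
  [  1,   0]
  [  1,   1]
U = 
  [ -1,  -1]
  [  0,   3]
Check row 2 of LU: [(1)(-1), (1)(-1) + 3] = [-1, 2] = row 2 of A ✓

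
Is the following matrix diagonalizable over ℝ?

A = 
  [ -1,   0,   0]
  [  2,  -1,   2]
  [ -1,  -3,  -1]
No

Characteristic polynomial: det(λI - A) = λ³ + 3λ² + 9λ + 7
Testing integer divisors of the constant term: p(-1) = 0, so (λ + 1) is a factor:
p(λ) = (λ + 1)(λ² + 2λ + 7)
λ² + 2λ + 7 = 0  ⇒  λ = (-2 ± √((2)² - 4·(7)))/2 = (-2 ± √(-24))/2
  = -1 + i√6,  -1 - i√6
Eigenvalues: -1, -1 + i√6, -1 - i√6  (≈ -1, -1 + 2.449i, -1 - 2.449i)
Has complex eigenvalues (not diagonalizable over ℝ).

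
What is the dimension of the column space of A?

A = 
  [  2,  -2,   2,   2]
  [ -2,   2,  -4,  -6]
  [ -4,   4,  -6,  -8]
Row reduce:
R2 → R2 + (1)·R1
R3 → R3 + (2)·R1
R3 → R3 - (1)·R2
REF = 
  [  2,  -2,   2,   2]
  [  0,   0,  -2,  -4]
  [  0,   0,   0,   0]
Pivot columns: 1, 3 → 2 pivots.
dim(Col(A)) = number of pivot columns = 2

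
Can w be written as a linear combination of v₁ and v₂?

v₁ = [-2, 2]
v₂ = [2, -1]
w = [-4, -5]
Yes

Form the augmented matrix and row-reduce:
[v₁|v₂|w] = 
  [ -2,   2,  -4]
  [  2,  -1,  -5]
R2 → R2 + (1)·R1
REF = 
  [ -2,   2,  -4]
  [  0,   1,  -9]

No row of the form [0 0 | nonzero], so the system is consistent. Back-substitution gives c₁ = -7, c₂ = -9: w = (-7)·v₁ + (-9)·v₂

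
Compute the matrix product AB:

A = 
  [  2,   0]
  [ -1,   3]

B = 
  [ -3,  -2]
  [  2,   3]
A is 2×2 and B is 2×2, so AB is 2×2. Each entry is (row of A)·(column of B):
AB[1,1] = (2)(-3) + (0)(2) = -6
AB[1,2] = (2)(-2) + (0)(3) = -4
AB[2,1] = (-1)(-3) + (3)(2) = 9
AB[2,2] = (-1)(-2) + (3)(3) = 11

AB = 
  [ -6,  -4]
  [  9,  11]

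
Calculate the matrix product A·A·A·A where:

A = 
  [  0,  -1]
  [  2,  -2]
A² = A·A:
A²[1,1] = (0)(0) + (-1)(2) = -2
A²[1,2] = (0)(-1) + (-1)(-2) = 2
A²[2,1] = (2)(0) + (-2)(2) = -4
A²[2,2] = (2)(-1) + (-2)(-2) = 2
A² = 
  [ -2,   2]
  [ -4,   2]

A^3 = A^2·A:
A^3[1,1] = (-2)(0) + (2)(2) = 4
A^3[1,2] = (-2)(-1) + (2)(-2) = -2
A^3[2,1] = (-4)(0) + (2)(2) = 4
A^3[2,2] = (-4)(-1) + (2)(-2) = 0
A^3 = 
  [  4,  -2]
  [  4,   0]

A^4 = A^3·A:
A^4[1,1] = (4)(0) + (-2)(2) = -4
A^4[1,2] = (4)(-1) + (-2)(-2) = 0
A^4[2,1] = (4)(0) + (0)(2) = 0
A^4[2,2] = (4)(-1) + (0)(-2) = -4
A^4 = 
  [ -4,   0]
  [  0,  -4]

Therefore
A^4 = 
  [ -4,   0]
  [  0,  -4]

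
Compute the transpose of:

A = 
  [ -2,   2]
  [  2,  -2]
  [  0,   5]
Aᵀ = 
  [ -2,   2,   0]
  [  2,  -2,   5]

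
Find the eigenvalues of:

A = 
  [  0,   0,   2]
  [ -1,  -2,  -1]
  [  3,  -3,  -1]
Characteristic polynomial: det(λI - A) = λ³ + 3λ² - 7λ - 18
Testing integer divisors of the constant term: p(-2) = 0, so (λ + 2) is a factor:
p(λ) = (λ + 2)(λ² + λ - 9)
λ² + λ - 9 = 0  ⇒  λ = (-1 ± √((1)² - 4·(-9)))/2 = (-1 ± √(37))/2
  = (-1 + √37)/2,  (-1 - √37)/2

λ = -2, (-1 + √37)/2, (-1 - √37)/2  (≈ -2, 2.541, -3.541)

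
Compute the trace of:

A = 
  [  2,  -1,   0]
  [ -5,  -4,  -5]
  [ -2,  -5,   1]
-1

tr(A) = 2 + -4 + 1 = -1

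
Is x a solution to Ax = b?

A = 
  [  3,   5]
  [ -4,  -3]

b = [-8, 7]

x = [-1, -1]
Yes

Ax = [-8, 7] = b ✓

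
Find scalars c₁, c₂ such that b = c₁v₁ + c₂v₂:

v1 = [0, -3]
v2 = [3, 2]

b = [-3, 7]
c1 = -3, c2 = -1

b = -3·v1 + -1·v2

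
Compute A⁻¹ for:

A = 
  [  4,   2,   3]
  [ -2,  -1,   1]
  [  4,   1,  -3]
det(A) = (4)·((-1)(-3) - (1)(1)) - (2)·((-2)(-3) - (1)(4)) + (3)·((-2)(1) - (-1)(4))
  = (4)(2) - (2)(2) + (3)(2)
  = 10
det(A) = 10 ≠ 0, so A is invertible.

Cofactors Cᵢⱼ = (-1)ⁱ⁺ʲ·Mᵢⱼ:
C = 
  [  2,  -2,   2]
  [  9, -24,   4]
  [  5, -10,   0]

adj(A) = Cᵀ:
adj(A) = 
  [  2,   9,   5]
  [ -2, -24, -10]
  [  2,   4,   0]

A⁻¹ = (1/10) · adj(A):
A⁻¹ = 
  [  1/5,  9/10,   1/2]
  [ -1/5, -12/5,    -1]
  [  1/5,   2/5,     0]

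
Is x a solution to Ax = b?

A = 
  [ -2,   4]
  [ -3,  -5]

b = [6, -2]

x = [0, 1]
No

Ax = [4, -5] ≠ b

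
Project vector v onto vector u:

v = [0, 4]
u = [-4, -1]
v·u = (0)(-4) + (4)(-1) = -4
u·u = (-4)² + (-1)² = 17
proj_u(v) = (v·u / u·u) × u = (-4/17) × u

proj_u(v) = [16/17, 4/17]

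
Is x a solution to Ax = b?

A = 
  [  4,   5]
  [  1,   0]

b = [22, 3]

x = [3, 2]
Yes

Ax = [22, 3] = b ✓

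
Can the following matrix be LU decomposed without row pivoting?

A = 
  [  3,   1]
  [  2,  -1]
Yes.
A[1,1] = 3 ≠ 0, so Gaussian elimination proceeds without a row swap: multiplier ℓ₂₁ = (2)/(3) = 2/3, and U[2,2] = -1 - (2/3)(1) = -5/3.
L = 
  [  1,   0]
  [2/3,   1]
U = 
  [   3,    1]
  [   0, -5/3]
Check row 2 of LU: [(2/3)(3), (2/3)(1) + (-5/3)] = [2, -1] = row 2 of A ✓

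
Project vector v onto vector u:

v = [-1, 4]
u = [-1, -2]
v·u = (-1)(-1) + (4)(-2) = -7
u·u = (-1)² + (-2)² = 5
proj_u(v) = (v·u / u·u) × u = (-7/5) × u

proj_u(v) = [7/5, 14/5]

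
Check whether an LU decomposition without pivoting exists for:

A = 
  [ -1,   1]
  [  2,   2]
Yes.
A[1,1] = -1 ≠ 0, so Gaussian elimination proceeds without a row swap: multiplier ℓ₂₁ = (2)/(-1) = -2, and U[2,2] = 2 - (-2)(1) = 4.
L = 
  [  1,   0]
  [ -2,   1]
U = 
  [ -1,   1]
  [  0,   4]
Check row 2 of LU: [(-2)(-1), (-2)(1) + 4] = [2, 2] = row 2 of A ✓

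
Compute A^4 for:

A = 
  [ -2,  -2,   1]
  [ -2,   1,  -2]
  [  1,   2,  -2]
A^4 = 
  [ 81,  40,   0]
  [  0,   1,   0]
  [-80, -40,   1]

A² = A·A:
A²[1,1] = (-2)(-2) + (-2)(-2) + (1)(1) = 9
A²[1,2] = (-2)(-2) + (-2)(1) + (1)(2) = 4
A²[1,3] = (-2)(1) + (-2)(-2) + (1)(-2) = 0
A²[2,1] = (-2)(-2) + (1)(-2) + (-2)(1) = 0
A²[2,2] = (-2)(-2) + (1)(1) + (-2)(2) = 1
A²[2,3] = (-2)(1) + (1)(-2) + (-2)(-2) = 0
A²[3,1] = (1)(-2) + (2)(-2) + (-2)(1) = -8
A²[3,2] = (1)(-2) + (2)(1) + (-2)(2) = -4
A²[3,3] = (1)(1) + (2)(-2) + (-2)(-2) = 1
A² = 
  [  9,   4,   0]
  [  0,   1,   0]
  [ -8,  -4,   1]

A^3 = A^2·A:
A^3[1,1] = (9)(-2) + (4)(-2) + (0)(1) = -26
A^3[1,2] = (9)(-2) + (4)(1) + (0)(2) = -14
A^3[1,3] = (9)(1) + (4)(-2) + (0)(-2) = 1
A^3[2,1] = (0)(-2) + (1)(-2) + (0)(1) = -2
A^3[2,2] = (0)(-2) + (1)(1) + (0)(2) = 1
A^3[2,3] = (0)(1) + (1)(-2) + (0)(-2) = -2
A^3[3,1] = (-8)(-2) + (-4)(-2) + (1)(1) = 25
A^3[3,2] = (-8)(-2) + (-4)(1) + (1)(2) = 14
A^3[3,3] = (-8)(1) + (-4)(-2) + (1)(-2) = -2
A^3 = 
  [-26, -14,   1]
  [ -2,   1,  -2]
  [ 25,  14,  -2]

A^4 = A^3·A:
A^4[1,1] = (-26)(-2) + (-14)(-2) + (1)(1) = 81
A^4[1,2] = (-26)(-2) + (-14)(1) + (1)(2) = 40
A^4[1,3] = (-26)(1) + (-14)(-2) + (1)(-2) = 0
A^4[2,1] = (-2)(-2) + (1)(-2) + (-2)(1) = 0
A^4[2,2] = (-2)(-2) + (1)(1) + (-2)(2) = 1
A^4[2,3] = (-2)(1) + (1)(-2) + (-2)(-2) = 0
A^4[3,1] = (25)(-2) + (14)(-2) + (-2)(1) = -80
A^4[3,2] = (25)(-2) + (14)(1) + (-2)(2) = -40
A^4[3,3] = (25)(1) + (14)(-2) + (-2)(-2) = 1
A^4 = 
  [ 81,  40,   0]
  [  0,   1,   0]
  [-80, -40,   1]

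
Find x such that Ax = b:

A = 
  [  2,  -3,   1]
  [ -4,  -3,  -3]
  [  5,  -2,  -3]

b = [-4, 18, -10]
Row reduce the augmented matrix [A|b]:
R2 → R2 + (2)·R1
R3 → R3 - (5/2)·R1
R3 → R3 + (11/18)·R2
REF = 
  [    2,    -3,     1,    -4]
  [    0,    -9,    -1,    10]
  [    0,     0, -55/9,  55/9]

Back-substitution:
x₃ = (55/9) / (-55/9) = -1
x₂ = (10 - (-1)(-1)) / (-9) = -1
x₁ = (-4 - (-3)(-1) - (1)(-1)) / 2 = -3

x = [-3, -1, -1]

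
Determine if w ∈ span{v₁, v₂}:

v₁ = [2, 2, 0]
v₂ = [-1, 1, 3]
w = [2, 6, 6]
Yes

Form the augmented matrix and row-reduce:
[v₁|v₂|w] = 
  [  2,  -1,   2]
  [  2,   1,   6]
  [  0,   3,   6]
R2 → R2 - (1)·R1
R3 → R3 - (3/2)·R2
REF = 
  [  2,  -1,   2]
  [  0,   2,   4]
  [  0,   0,   0]

No row of the form [0 0 | nonzero], so the system is consistent. Back-substitution gives c₁ = 2, c₂ = 2: w = (2)·v₁ + (2)·v₂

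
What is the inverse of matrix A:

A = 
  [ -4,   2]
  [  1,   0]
det(A) = (-4)(0) - (2)(1) = -2
For a 2×2 matrix, A⁻¹ = (1/det(A)) · [[d, -b], [-c, a]]
    = (-1/2) · [[0, -2], [-1, -4]]

A⁻¹ = 
  [  0,   1]
  [1/2,   2]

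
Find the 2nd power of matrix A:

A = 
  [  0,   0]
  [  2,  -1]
A² = A·A:
A²[1,1] = (0)(0) + (0)(2) = 0
A²[1,2] = (0)(0) + (0)(-1) = 0
A²[2,1] = (2)(0) + (-1)(2) = -2
A²[2,2] = (2)(0) + (-1)(-1) = 1
A² = 
  [  0,   0]
  [ -2,   1]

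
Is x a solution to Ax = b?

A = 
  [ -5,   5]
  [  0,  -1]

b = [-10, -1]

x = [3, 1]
Yes

Ax = [-10, -1] = b ✓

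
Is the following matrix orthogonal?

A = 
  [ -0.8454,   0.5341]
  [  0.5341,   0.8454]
Yes

AᵀA = 
  [  1,   0]
  [  0,   1]
≈ I (equal to I up to the 4-dp rounding of the entries)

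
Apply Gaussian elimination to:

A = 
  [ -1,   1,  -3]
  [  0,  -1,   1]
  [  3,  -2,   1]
Row operations:
R3 → R3 + (3)·R1
R3 → R3 + (1)·R2

Resulting echelon form:
REF = 
  [ -1,   1,  -3]
  [  0,  -1,   1]
  [  0,   0,  -7]

Rank = 3 (number of non-zero pivot rows).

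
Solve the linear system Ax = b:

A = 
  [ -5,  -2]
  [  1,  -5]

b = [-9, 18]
Row reduce the augmented matrix [A|b]:
R2 → R2 + (1/5)·R1
REF = 
  [   -5,    -2,    -9]
  [    0, -27/5,  81/5]

Back-substitution:
x₂ = (81/5) / (-27/5) = -3
x₁ = (-9 - (-2)(-3)) / (-5) = 3

x = [3, -3]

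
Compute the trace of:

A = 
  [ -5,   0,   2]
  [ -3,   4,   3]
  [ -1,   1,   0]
-1

tr(A) = -5 + 4 + 0 = -1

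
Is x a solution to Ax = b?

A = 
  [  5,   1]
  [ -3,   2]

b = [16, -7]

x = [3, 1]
Yes

Ax = [16, -7] = b ✓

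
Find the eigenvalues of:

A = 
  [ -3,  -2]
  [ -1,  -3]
tr(A) = -6, det(A) = 7
Characteristic polynomial: λ² - tr(A)λ + det(A) = λ² + 6λ + 7
λ² + 6λ + 7 = 0  ⇒  λ = (-6 ± √((6)² - 4·(7)))/2 = (-6 ± √(8))/2
  = -3 + √2,  -3 - √2

λ = -3 + √2, -3 - √2  (≈ -1.586, -4.414)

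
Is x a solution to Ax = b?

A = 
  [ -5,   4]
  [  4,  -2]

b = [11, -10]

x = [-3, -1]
Yes

Ax = [11, -10] = b ✓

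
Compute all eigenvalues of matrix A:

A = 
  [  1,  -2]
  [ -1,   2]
λ = 3, 0

tr(A) = 3, det(A) = 0
Characteristic polynomial: λ² - tr(A)λ + det(A) = λ² - 3λ
λ² - 3λ = λ(λ - 3)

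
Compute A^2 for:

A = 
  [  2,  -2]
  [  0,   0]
A² = A·A:
A²[1,1] = (2)(2) + (-2)(0) = 4
A²[1,2] = (2)(-2) + (-2)(0) = -4
A²[2,1] = (0)(2) + (0)(0) = 0
A²[2,2] = (0)(-2) + (0)(0) = 0
A² = 
  [  4,  -4]
  [  0,   0]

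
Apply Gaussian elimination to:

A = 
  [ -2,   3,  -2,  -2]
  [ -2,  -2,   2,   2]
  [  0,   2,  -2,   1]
Row operations:
R2 → R2 - (1)·R1
R3 → R3 + (2/5)·R2

Resulting echelon form:
REF = 
  [  -2,    3,   -2,   -2]
  [   0,   -5,    4,    4]
  [   0,    0, -2/5, 13/5]

Rank = 3 (number of non-zero pivot rows).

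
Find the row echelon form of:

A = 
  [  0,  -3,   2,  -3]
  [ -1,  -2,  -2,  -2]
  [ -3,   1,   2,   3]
Row operations:
Swap R1 ↔ R2
R3 → R3 - (3)·R1
R3 → R3 + (7/3)·R2

Resulting echelon form:
REF = 
  [  -1,   -2,   -2,   -2]
  [   0,   -3,    2,   -3]
  [   0,    0, 38/3,    2]

Rank = 3 (number of non-zero pivot rows).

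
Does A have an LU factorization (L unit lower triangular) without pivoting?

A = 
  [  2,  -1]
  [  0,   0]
Yes.
A[1,1] = 2 ≠ 0, so Gaussian elimination proceeds without a row swap: multiplier ℓ₂₁ = (0)/(2) = 0, and U[2,2] = 0 - (0)(-1) = 0.
L = 
  [  1,   0]
  [  0,   1]
U = 
  [  2,  -1]
  [  0,   0]
Check row 2 of LU: [(0)(2), (0)(-1) + 0] = [0, 0] = row 2 of A ✓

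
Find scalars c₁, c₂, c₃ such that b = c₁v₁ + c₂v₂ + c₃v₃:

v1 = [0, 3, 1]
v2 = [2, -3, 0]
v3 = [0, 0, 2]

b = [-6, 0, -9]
c1 = -3, c2 = -3, c3 = -3

b = -3·v1 + -3·v2 + -3·v3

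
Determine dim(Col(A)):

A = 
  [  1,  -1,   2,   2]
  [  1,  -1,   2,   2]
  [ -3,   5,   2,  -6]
dim(Col(A)) = 2

Row reduce:
R2 → R2 - (1)·R1
R3 → R3 + (3)·R1
Swap R2 ↔ R3
REF = 
  [  1,  -1,   2,   2]
  [  0,   2,   8,   0]
  [  0,   0,   0,   0]
Pivot columns: 1, 2 → 2 pivots.
dim(Col(A)) = number of pivot columns = 2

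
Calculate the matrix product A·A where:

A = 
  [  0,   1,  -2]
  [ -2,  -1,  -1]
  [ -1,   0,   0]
A² = A·A:
A²[1,1] = (0)(0) + (1)(-2) + (-2)(-1) = 0
A²[1,2] = (0)(1) + (1)(-1) + (-2)(0) = -1
A²[1,3] = (0)(-2) + (1)(-1) + (-2)(0) = -1
A²[2,1] = (-2)(0) + (-1)(-2) + (-1)(-1) = 3
A²[2,2] = (-2)(1) + (-1)(-1) + (-1)(0) = -1
A²[2,3] = (-2)(-2) + (-1)(-1) + (-1)(0) = 5
A²[3,1] = (-1)(0) + (0)(-2) + (0)(-1) = 0
A²[3,2] = (-1)(1) + (0)(-1) + (0)(0) = -1
A²[3,3] = (-1)(-2) + (0)(-1) + (0)(0) = 2
A² = 
  [  0,  -1,  -1]
  [  3,  -1,   5]
  [  0,  -1,   2]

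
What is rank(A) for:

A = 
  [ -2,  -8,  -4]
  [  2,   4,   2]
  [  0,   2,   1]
Row reduce:
R2 → R2 + (1)·R1
R3 → R3 + (1/2)·R2
REF = 
  [ -2,  -8,  -4]
  [  0,  -4,  -2]
  [  0,   0,   0]
Pivot columns: 1, 2 → 2 pivots.

rank(A) = 2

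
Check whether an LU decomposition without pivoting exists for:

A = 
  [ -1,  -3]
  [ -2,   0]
Yes.
A[1,1] = -1 ≠ 0, so Gaussian elimination proceeds without a row swap: multiplier ℓ₂₁ = (-2)/(-1) = 2, and U[2,2] = 0 - (2)(-3) = 6.
L = 
  [  1,   0]
  [  2,   1]
U = 
  [ -1,  -3]
  [  0,   6]
Check row 2 of LU: [(2)(-1), (2)(-3) + 6] = [-2, 0] = row 2 of A ✓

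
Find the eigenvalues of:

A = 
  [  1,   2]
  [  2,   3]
tr(A) = 4, det(A) = -1
Characteristic polynomial: λ² - tr(A)λ + det(A) = λ² - 4λ - 1
λ² - 4λ - 1 = 0  ⇒  λ = (4 ± √((-4)² - 4·(-1)))/2 = (4 ± √(20))/2
  = 2 + √5,  2 - √5

λ = 2 + √5, 2 - √5  (≈ 4.236, -0.2361)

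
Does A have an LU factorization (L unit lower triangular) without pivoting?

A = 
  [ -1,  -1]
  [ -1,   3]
Yes.
A[1,1] = -1 ≠ 0, so Gaussian elimination proceeds without a row swap: multiplier ℓ₂₁ = (-1)/(-1) = 1, and U[2,2] = 3 - (1)(-1) = 4.
L = 
  [  1,   0]
  [  1,   1]
U = 
  [ -1,  -1]
  [  0,   4]
Check row 2 of LU: [(1)(-1), (1)(-1) + 4] = [-1, 3] = row 2 of A ✓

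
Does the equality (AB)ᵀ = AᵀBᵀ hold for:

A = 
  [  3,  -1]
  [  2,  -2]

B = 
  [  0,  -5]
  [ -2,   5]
No

(AB)ᵀ = 
  [  2,   4]
  [-20, -20]

AᵀBᵀ = 
  [-10,   4]
  [ 10,  -8]

The two matrices differ, so (AB)ᵀ ≠ AᵀBᵀ in general. The correct identity is (AB)ᵀ = BᵀAᵀ.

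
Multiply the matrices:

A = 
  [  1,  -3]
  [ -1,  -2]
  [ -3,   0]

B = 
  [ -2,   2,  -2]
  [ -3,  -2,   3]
A is 3×2 and B is 2×3, so AB is 3×3. Each entry is (row of A)·(column of B):
AB[1,1] = (1)(-2) + (-3)(-3) = 7
AB[1,2] = (1)(2) + (-3)(-2) = 8
AB[1,3] = (1)(-2) + (-3)(3) = -11
AB[2,1] = (-1)(-2) + (-2)(-3) = 8
AB[2,2] = (-1)(2) + (-2)(-2) = 2
AB[2,3] = (-1)(-2) + (-2)(3) = -4
AB[3,1] = (-3)(-2) + (0)(-3) = 6
AB[3,2] = (-3)(2) + (0)(-2) = -6
AB[3,3] = (-3)(-2) + (0)(3) = 6

AB = 
  [  7,   8, -11]
  [  8,   2,  -4]
  [  6,  -6,   6]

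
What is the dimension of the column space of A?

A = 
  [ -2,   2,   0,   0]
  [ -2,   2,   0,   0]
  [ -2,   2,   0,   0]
Row reduce:
R2 → R2 - (1)·R1
R3 → R3 - (1)·R1
REF = 
  [ -2,   2,   0,   0]
  [  0,   0,   0,   0]
  [  0,   0,   0,   0]
Pivot columns: 1 → 1 pivot.
dim(Col(A)) = number of pivot columns = 1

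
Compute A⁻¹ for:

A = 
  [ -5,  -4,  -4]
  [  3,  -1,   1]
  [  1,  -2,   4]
det(A) = (-5)·((-1)(4) - (1)(-2)) - (-4)·((3)(4) - (1)(1)) + (-4)·((3)(-2) - (-1)(1))
  = (-5)(-2) - (-4)(11) + (-4)(-5)
  = 74
det(A) = 74 ≠ 0, so A is invertible.

Cofactors Cᵢⱼ = (-1)ⁱ⁺ʲ·Mᵢⱼ:
C = 
  [ -2, -11,  -5]
  [ 24, -16, -14]
  [ -8,  -7,  17]

adj(A) = Cᵀ:
adj(A) = 
  [ -2,  24,  -8]
  [-11, -16,  -7]
  [ -5, -14,  17]

A⁻¹ = (1/74) · adj(A):
A⁻¹ = 
  [ -1/37,  12/37,  -4/37]
  [-11/74,  -8/37,  -7/74]
  [ -5/74,  -7/37,  17/74]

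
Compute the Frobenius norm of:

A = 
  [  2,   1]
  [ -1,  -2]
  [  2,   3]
||A||_F = 4.796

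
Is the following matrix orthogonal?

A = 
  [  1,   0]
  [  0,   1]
Yes

AᵀA = 
  [  1,   0]
  [  0,   1]
= I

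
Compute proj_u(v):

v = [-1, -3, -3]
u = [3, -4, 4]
v·u = (-1)(3) + (-3)(-4) + (-3)(4) = -3
u·u = (3)² + (-4)² + (4)² = 41
proj_u(v) = (v·u / u·u) × u = (-3/41) × u

proj_u(v) = [-9/41, 12/41, -12/41]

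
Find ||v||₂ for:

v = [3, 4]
5

||v||₂ = √((3)² + (4)²) = √25 = 5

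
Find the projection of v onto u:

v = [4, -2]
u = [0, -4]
v·u = (4)(0) + (-2)(-4) = 8
u·u = (0)² + (-4)² = 16
proj_u(v) = (v·u / u·u) × u = (8/16) × u = (1/2) × u

proj_u(v) = [0, -2]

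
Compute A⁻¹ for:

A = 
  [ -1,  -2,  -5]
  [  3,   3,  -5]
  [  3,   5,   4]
det(A) = (-1)·((3)(4) - (-5)(5)) - (-2)·((3)(4) - (-5)(3)) + (-5)·((3)(5) - (3)(3))
  = (-1)(37) - (-2)(27) + (-5)(6)
  = -13
det(A) = -13 ≠ 0, so A is invertible.

Cofactors Cᵢⱼ = (-1)ⁱ⁺ʲ·Mᵢⱼ:
C = 
  [ 37, -27,   6]
  [-17,  11,  -1]
  [ 25, -20,   3]

adj(A) = Cᵀ:
adj(A) = 
  [ 37, -17,  25]
  [-27,  11, -20]
  [  6,  -1,   3]

A⁻¹ = (-1/13) · adj(A):
A⁻¹ = 
  [-37/13,  17/13, -25/13]
  [ 27/13, -11/13,  20/13]
  [ -6/13,   1/13,  -3/13]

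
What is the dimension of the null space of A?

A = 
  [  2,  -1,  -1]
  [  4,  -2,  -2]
nullity(A) = 2

Row reduce:
R2 → R2 - (2)·R1
REF = 
  [  2,  -1,  -1]
  [  0,   0,   0]
Pivot columns: 1 → 1 pivot.
rank(A) = 1, so nullity(A) = 3 - 1 = 2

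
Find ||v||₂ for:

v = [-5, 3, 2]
6.164

||v||₂ = √((-5)² + (3)² + (2)²) = √38 = 6.164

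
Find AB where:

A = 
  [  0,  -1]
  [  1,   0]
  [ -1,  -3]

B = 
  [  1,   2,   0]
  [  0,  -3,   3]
AB = 
  [  0,   3,  -3]
  [  1,   2,   0]
  [ -1,   7,  -9]

A is 3×2 and B is 2×3, so AB is 3×3. Each entry is (row of A)·(column of B):
AB[1,1] = (0)(1) + (-1)(0) = 0
AB[1,2] = (0)(2) + (-1)(-3) = 3
AB[1,3] = (0)(0) + (-1)(3) = -3
AB[2,1] = (1)(1) + (0)(0) = 1
AB[2,2] = (1)(2) + (0)(-3) = 2
AB[2,3] = (1)(0) + (0)(3) = 0
AB[3,1] = (-1)(1) + (-3)(0) = -1
AB[3,2] = (-1)(2) + (-3)(-3) = 7
AB[3,3] = (-1)(0) + (-3)(3) = -9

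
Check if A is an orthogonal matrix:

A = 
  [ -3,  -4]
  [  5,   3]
No

AᵀA = 
  [ 34,  27]
  [ 27,  25]
≠ I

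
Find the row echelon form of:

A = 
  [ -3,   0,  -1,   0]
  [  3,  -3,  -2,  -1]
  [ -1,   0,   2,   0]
Row operations:
R2 → R2 + (1)·R1
R3 → R3 - (1/3)·R1

Resulting echelon form:
REF = 
  [ -3,   0,  -1,   0]
  [  0,  -3,  -3,  -1]
  [  0,   0, 7/3,   0]

Rank = 3 (number of non-zero pivot rows).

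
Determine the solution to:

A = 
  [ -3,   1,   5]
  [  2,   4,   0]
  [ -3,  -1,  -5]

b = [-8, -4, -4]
x = [2, -2, 0]

Row reduce the augmented matrix [A|b]:
R2 → R2 + (2/3)·R1
R3 → R3 - (1)·R1
R3 → R3 + (3/7)·R2
REF = 
  [   -3,     1,     5,    -8]
  [    0,  14/3,  10/3, -28/3]
  [    0,     0, -60/7,     0]

Back-substitution:
x₃ = 0 / (-60/7) = 0
x₂ = (-28/3 - (10/3)(0)) / (14/3) = -2
x₁ = (-8 - (1)(-2) - (5)(0)) / (-3) = 2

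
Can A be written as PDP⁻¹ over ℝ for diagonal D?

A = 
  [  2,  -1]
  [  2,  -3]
Yes

tr(A) = -1, det(A) = -4
Characteristic polynomial: λ² - tr(A)λ + det(A) = λ² + λ - 4
λ² + λ - 4 = 0  ⇒  λ = (-1 ± √((1)² - 4·(-4)))/2 = (-1 ± √(17))/2
  = (-1 + √17)/2,  (-1 - √17)/2
Eigenvalues: (-1 + √17)/2, (-1 - √17)/2  (≈ 1.562, -2.562)
The two irrational eigenvalues are distinct (simple), so each has alg. mult. = geom. mult. = 1.
Sum of geometric multiplicities equals n, so A has n independent eigenvectors.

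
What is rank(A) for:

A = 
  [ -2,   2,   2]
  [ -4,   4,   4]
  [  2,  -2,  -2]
rank(A) = 1

Row reduce:
R2 → R2 - (2)·R1
R3 → R3 + (1)·R1
REF = 
  [ -2,   2,   2]
  [  0,   0,   0]
  [  0,   0,   0]
Pivot columns: 1 → 1 pivot.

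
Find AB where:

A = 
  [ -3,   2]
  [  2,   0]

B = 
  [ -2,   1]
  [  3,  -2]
A is 2×2 and B is 2×2, so AB is 2×2. Each entry is (row of A)·(column of B):
AB[1,1] = (-3)(-2) + (2)(3) = 12
AB[1,2] = (-3)(1) + (2)(-2) = -7
AB[2,1] = (2)(-2) + (0)(3) = -4
AB[2,2] = (2)(1) + (0)(-2) = 2

AB = 
  [ 12,  -7]
  [ -4,   2]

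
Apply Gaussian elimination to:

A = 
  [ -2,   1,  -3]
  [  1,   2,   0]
Row operations:
R2 → R2 + (1/2)·R1

Resulting echelon form:
REF = 
  [  -2,    1,   -3]
  [   0,  5/2, -3/2]

Rank = 2 (number of non-zero pivot rows).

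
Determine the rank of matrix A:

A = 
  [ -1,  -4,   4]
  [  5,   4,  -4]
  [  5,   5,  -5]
rank(A) = 2

Row reduce:
R2 → R2 + (5)·R1
R3 → R3 + (5)·R1
R3 → R3 - (15/16)·R2
REF = 
  [ -1,  -4,   4]
  [  0, -16,  16]
  [  0,   0,   0]
Pivot columns: 1, 2 → 2 pivots.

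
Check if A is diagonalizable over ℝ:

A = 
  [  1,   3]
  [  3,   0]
Yes

tr(A) = 1, det(A) = -9
Characteristic polynomial: λ² - tr(A)λ + det(A) = λ² - λ - 9
λ² - λ - 9 = 0  ⇒  λ = (1 ± √((-1)² - 4·(-9)))/2 = (1 ± √(37))/2
  = (1 + √37)/2,  (1 - √37)/2
Eigenvalues: (1 + √37)/2, (1 - √37)/2  (≈ 3.541, -2.541)
The two irrational eigenvalues are distinct (simple), so each has alg. mult. = geom. mult. = 1.
Sum of geometric multiplicities equals n, so A has n independent eigenvectors.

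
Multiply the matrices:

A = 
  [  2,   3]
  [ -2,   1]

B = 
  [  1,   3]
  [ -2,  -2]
A is 2×2 and B is 2×2, so AB is 2×2. Each entry is (row of A)·(column of B):
AB[1,1] = (2)(1) + (3)(-2) = -4
AB[1,2] = (2)(3) + (3)(-2) = 0
AB[2,1] = (-2)(1) + (1)(-2) = -4
AB[2,2] = (-2)(3) + (1)(-2) = -8

AB = 
  [ -4,   0]
  [ -4,  -8]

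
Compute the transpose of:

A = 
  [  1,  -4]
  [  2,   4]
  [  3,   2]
Aᵀ = 
  [  1,   2,   3]
  [ -4,   4,   2]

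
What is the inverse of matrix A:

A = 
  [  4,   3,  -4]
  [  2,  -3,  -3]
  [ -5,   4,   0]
det(A) = (4)·((-3)(0) - (-3)(4)) - (3)·((2)(0) - (-3)(-5)) + (-4)·((2)(4) - (-3)(-5))
  = (4)(12) - (3)(-15) + (-4)(-7)
  = 121
det(A) = 121 ≠ 0, so A is invertible.

Cofactors Cᵢⱼ = (-1)ⁱ⁺ʲ·Mᵢⱼ:
C = 
  [ 12,  15,  -7]
  [-16, -20, -31]
  [-21,   4, -18]

adj(A) = Cᵀ:
adj(A) = 
  [ 12, -16, -21]
  [ 15, -20,   4]
  [ -7, -31, -18]

A⁻¹ = (1/121) · adj(A):
A⁻¹ = 
  [ 12/121, -16/121, -21/121]
  [ 15/121, -20/121,   4/121]
  [ -7/121, -31/121, -18/121]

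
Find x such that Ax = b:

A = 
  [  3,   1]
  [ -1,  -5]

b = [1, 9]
x = [1, -2]

Row reduce the augmented matrix [A|b]:
R2 → R2 + (1/3)·R1
REF = 
  [    3,     1,     1]
  [    0, -14/3,  28/3]

Back-substitution:
x₂ = (28/3) / (-14/3) = -2
x₁ = (1 - (1)(-2)) / 3 = 1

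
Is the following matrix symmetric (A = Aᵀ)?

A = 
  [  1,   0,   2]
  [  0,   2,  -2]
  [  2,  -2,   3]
Yes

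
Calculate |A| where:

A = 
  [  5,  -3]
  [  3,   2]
For a 2×2 matrix, det = ad - bc = (5)(2) - (-3)(3) = 19

det(A) = 19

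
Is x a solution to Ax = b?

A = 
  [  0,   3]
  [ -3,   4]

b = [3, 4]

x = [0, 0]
No

Ax = [0, 0] ≠ b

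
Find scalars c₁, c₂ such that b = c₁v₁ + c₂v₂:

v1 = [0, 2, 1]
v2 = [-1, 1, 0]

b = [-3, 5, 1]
c1 = 1, c2 = 3

b = 1·v1 + 3·v2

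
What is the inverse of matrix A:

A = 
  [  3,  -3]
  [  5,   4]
det(A) = (3)(4) - (-3)(5) = 27
For a 2×2 matrix, A⁻¹ = (1/det(A)) · [[d, -b], [-c, a]]
    = (1/27) · [[4, 3], [-5, 3]]

A⁻¹ = 
  [ 4/27,   1/9]
  [-5/27,   1/9]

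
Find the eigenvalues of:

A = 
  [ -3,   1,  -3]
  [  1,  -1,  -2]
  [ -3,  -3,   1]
λ = 4, (-7 + √5)/2, (-7 - √5)/2  (≈ 4, -2.382, -4.618)

Characteristic polynomial: det(λI - A) = λ³ + 3λ² - 17λ - 44
Testing integer divisors of the constant term: p(4) = 0, so (λ - 4) is a factor:
p(λ) = (λ - 4)(λ² + 7λ + 11)
λ² + 7λ + 11 = 0  ⇒  λ = (-7 ± √((7)² - 4·(11)))/2 = (-7 ± √(5))/2
  = (-7 + √5)/2,  (-7 - √5)/2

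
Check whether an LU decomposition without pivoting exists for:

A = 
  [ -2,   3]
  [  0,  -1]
Yes.
A[1,1] = -2 ≠ 0, so Gaussian elimination proceeds without a row swap: multiplier ℓ₂₁ = (0)/(-2) = 0, and U[2,2] = -1 - (0)(3) = -1.
L = 
  [  1,   0]
  [  0,   1]
U = 
  [ -2,   3]
  [  0,  -1]
Check row 2 of LU: [(0)(-2), (0)(3) + (-1)] = [0, -1] = row 2 of A ✓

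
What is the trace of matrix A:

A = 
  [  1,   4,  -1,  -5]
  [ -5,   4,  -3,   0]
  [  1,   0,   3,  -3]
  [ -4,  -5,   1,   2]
10

tr(A) = 1 + 4 + 3 + 2 = 10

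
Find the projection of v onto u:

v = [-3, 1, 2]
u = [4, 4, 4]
v·u = (-3)(4) + (1)(4) + (2)(4) = 0
u·u = (4)² + (4)² + (4)² = 48
proj_u(v) = (v·u / u·u) × u = (0/48) × u = (0) × u

proj_u(v) = [0, 0, 0]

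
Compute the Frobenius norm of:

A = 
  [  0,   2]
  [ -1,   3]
||A||_F = 3.742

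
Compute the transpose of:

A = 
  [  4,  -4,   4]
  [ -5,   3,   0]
Aᵀ = 
  [  4,  -5]
  [ -4,   3]
  [  4,   0]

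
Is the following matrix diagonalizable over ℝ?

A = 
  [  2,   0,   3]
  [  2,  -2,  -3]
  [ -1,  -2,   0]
No

Characteristic polynomial: det(λI - A) = λ³ - 7λ + 30
By the rational root theorem any rational root is an integer dividing 30; none of those is a root, so p(λ) has no rational roots and hence (being an irreducible cubic) no repeated roots.
Discriminant of the cubic: Δ = -22928
Δ < 0 ⇒ one real eigenvalue and a complex-conjugate pair: λ ≈ -3.847, 1.923 + 2.025i, 1.923 - 2.025i
Has complex eigenvalues (not diagonalizable over ℝ).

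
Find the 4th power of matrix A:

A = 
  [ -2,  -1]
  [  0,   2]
A² = A·A:
A²[1,1] = (-2)(-2) + (-1)(0) = 4
A²[1,2] = (-2)(-1) + (-1)(2) = 0
A²[2,1] = (0)(-2) + (2)(0) = 0
A²[2,2] = (0)(-1) + (2)(2) = 4
A² = 
  [  4,   0]
  [  0,   4]

A^3 = A^2·A:
A^3[1,1] = (4)(-2) + (0)(0) = -8
A^3[1,2] = (4)(-1) + (0)(2) = -4
A^3[2,1] = (0)(-2) + (4)(0) = 0
A^3[2,2] = (0)(-1) + (4)(2) = 8
A^3 = 
  [ -8,  -4]
  [  0,   8]

A^4 = A^3·A:
A^4[1,1] = (-8)(-2) + (-4)(0) = 16
A^4[1,2] = (-8)(-1) + (-4)(2) = 0
A^4[2,1] = (0)(-2) + (8)(0) = 0
A^4[2,2] = (0)(-1) + (8)(2) = 16
A^4 = 
  [ 16,   0]
  [  0,  16]

Therefore
A^4 = 
  [ 16,   0]
  [  0,  16]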